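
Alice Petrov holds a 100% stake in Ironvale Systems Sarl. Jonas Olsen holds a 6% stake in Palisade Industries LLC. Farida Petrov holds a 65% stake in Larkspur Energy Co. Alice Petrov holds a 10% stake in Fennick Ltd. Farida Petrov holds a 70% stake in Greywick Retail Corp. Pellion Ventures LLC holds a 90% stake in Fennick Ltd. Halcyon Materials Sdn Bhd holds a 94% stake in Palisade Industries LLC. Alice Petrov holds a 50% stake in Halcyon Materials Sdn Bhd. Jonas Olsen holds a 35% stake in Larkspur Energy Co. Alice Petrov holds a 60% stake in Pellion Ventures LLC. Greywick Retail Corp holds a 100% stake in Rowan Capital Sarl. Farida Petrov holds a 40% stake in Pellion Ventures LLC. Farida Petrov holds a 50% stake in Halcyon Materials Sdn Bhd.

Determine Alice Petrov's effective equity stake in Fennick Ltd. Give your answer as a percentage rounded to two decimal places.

64.00%

Alice reaches Fennick along 2 paths.
Via Pellion: 60% × 90% = 54%.
Direct stake: 10% = 10%.
Total: 54% + 10% = 64%.
Rounded: 64.00%.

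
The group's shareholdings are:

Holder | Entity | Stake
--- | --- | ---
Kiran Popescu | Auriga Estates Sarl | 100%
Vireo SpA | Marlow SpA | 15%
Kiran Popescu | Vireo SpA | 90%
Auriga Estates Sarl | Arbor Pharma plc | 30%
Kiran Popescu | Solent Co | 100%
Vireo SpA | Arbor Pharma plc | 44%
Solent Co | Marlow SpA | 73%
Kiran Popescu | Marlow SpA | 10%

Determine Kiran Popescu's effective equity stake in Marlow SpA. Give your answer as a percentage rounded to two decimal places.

96.50%

Kiran reaches Marlow along 3 paths.
Direct stake: 10% = 10%.
Via Solent: 100% × 73% = 73%.
Via Vireo: 90% × 15% = 13.5%.
Total: 10% + 73% + 13.5% = 96.5%.
Rounded: 96.50%.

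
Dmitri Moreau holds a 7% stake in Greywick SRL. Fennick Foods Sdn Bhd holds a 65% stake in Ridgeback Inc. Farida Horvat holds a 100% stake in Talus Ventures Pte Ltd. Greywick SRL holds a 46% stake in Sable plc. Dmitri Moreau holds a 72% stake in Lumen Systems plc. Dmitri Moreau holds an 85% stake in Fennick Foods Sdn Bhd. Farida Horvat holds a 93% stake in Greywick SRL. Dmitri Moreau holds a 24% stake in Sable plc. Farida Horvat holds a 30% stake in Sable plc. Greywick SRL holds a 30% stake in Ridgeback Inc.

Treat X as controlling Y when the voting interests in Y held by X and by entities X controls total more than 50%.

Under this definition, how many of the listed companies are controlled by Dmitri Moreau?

3

Dmitri holds 85% of Fennick, so Dmitri controls Fennick.
Dmitri holds 72% of Lumen, so Dmitri controls Lumen.
Fennick holds 65% of Ridgeback, so Dmitri controls Ridgeback.
No other company's threshold is met.
Dmitri controls 3 companies.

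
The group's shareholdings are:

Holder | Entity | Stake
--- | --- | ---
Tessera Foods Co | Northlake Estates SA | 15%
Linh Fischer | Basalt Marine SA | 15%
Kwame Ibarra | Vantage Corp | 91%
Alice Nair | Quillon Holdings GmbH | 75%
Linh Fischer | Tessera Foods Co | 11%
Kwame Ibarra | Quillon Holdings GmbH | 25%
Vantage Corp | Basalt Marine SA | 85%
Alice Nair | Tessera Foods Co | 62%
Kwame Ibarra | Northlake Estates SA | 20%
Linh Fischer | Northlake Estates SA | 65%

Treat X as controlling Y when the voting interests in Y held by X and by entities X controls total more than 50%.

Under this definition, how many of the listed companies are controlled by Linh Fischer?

1

Linh holds 65% of Northlake, so Linh controls Northlake.
No other company's threshold is met.
Linh controls 1 company.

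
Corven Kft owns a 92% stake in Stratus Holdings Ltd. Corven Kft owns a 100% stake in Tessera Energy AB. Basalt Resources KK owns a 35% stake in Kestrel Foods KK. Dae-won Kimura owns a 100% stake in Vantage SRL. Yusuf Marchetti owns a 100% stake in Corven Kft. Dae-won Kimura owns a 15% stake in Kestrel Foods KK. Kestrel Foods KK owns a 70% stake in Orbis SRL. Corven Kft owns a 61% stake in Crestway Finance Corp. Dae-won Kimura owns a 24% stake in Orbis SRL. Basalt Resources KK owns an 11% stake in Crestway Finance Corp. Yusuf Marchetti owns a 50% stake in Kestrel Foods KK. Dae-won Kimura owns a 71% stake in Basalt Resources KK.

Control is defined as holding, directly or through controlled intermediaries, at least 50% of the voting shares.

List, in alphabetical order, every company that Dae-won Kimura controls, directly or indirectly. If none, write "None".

Basalt Resources KK, Kestrel Foods KK, Orbis SRL, Vantage SRL

Dae-won holds 71% of Basalt, so Dae-won controls Basalt.
Dae-won holds 100% of Vantage, so Dae-won controls Vantage.
Basalt and Dae-won together hold 35% + 15% = 50% of Kestrel, so Dae-won controls Kestrel.
Kestrel and Dae-won together hold 70% + 24% = 94% of Orbis, so Dae-won controls Orbis.
No other company's threshold is met.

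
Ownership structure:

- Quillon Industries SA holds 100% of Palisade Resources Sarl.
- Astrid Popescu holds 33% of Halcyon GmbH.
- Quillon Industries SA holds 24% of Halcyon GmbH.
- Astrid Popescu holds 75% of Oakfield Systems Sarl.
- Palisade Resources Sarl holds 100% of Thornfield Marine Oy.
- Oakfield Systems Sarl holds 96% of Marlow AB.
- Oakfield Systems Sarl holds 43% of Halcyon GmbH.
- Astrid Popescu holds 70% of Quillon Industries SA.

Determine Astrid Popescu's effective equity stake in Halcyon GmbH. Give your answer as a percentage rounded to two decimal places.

82.05%

Astrid reaches Halcyon along 3 paths.
Via Oakfield: 75% × 43% = 32.25%.
Direct stake: 33% = 33%.
Via Quillon: 70% × 24% = 16.8%.
Total: 32.25% + 33% + 16.8% = 82.05%.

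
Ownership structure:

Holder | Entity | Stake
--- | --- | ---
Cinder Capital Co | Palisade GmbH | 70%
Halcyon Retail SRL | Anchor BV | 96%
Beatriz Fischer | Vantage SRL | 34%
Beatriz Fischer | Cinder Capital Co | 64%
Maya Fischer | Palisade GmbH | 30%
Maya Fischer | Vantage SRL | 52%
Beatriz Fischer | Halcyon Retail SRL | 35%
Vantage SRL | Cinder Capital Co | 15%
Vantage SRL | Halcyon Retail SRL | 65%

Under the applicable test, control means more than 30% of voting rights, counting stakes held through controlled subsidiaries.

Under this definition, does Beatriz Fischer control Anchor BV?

Beatriz holds 34% of Vantage, so Beatriz controls Vantage.
Beatriz and Vantage together hold 35% + 65% = 100% of Halcyon, so Beatriz controls Halcyon.
Halcyon holds 96% of Anchor, so Beatriz controls Anchor.

Yes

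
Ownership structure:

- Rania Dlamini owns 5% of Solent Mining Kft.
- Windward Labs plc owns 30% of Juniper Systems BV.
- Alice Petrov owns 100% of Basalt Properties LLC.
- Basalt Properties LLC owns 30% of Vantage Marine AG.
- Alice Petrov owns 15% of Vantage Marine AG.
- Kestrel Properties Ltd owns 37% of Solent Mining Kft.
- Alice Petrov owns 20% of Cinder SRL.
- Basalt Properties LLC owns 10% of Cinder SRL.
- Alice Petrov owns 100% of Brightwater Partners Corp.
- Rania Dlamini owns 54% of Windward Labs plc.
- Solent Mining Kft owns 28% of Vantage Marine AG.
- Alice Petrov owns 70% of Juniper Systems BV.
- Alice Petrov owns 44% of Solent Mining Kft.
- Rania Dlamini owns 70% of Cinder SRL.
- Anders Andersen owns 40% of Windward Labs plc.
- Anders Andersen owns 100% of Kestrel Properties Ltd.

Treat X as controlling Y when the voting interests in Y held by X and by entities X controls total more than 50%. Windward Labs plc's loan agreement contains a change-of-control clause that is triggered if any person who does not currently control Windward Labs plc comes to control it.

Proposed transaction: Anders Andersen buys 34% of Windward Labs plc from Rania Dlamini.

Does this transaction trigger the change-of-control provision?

The purchase adds only to Anders's holdings (Rania's stake shrinks), so Anders is the only person who could newly come to control Windward.
Anders holds 100% of Kestrel, so Anders controls Kestrel.
In Windward, Anders's side holds only 40%, not > 50%.
So before the transaction, Anders does not control Windward.
After the purchase, Anders's direct stake in Windward rises to 40% + 34% = 74%, and Rania's stake falls to 20%.
Anders holds 74% of Windward, so Anders controls Windward.
Anders did not control Windward before and does after, so the clause is triggered.

Yes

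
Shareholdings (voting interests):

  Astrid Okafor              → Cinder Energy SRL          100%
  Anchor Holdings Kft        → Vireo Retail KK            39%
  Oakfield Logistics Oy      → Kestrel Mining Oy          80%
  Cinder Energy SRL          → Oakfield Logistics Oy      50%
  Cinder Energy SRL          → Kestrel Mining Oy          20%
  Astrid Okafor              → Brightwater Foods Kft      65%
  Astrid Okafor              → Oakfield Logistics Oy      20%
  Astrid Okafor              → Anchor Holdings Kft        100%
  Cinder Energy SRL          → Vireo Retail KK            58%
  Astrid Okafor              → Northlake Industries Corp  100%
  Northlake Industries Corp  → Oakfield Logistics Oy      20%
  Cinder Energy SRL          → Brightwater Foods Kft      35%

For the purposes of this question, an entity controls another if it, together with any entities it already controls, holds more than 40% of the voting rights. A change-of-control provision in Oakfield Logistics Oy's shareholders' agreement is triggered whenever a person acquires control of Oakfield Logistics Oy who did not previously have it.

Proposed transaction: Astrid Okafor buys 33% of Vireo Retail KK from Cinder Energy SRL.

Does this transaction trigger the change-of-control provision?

No

The purchase adds only to Astrid's holdings (Cinder's stake shrinks), so Astrid is the only person who could newly come to control Oakfield.
Astrid holds 100% of Northlake, so Astrid controls Northlake.
Astrid holds 100% of Cinder, so Astrid controls Cinder.
Astrid and Northlake and Cinder together hold 20% + 20% + 50% = 90% of Oakfield, so Astrid controls Oakfield.
So Astrid already controls Oakfield before the transaction.
After the purchase, Astrid holds 33% of Vireo directly, and Cinder's stake falls to 25%.
Astrid controlled Oakfield already, so this is not a new person acquiring control; every other person's position is unchanged or reduced.
No new person acquires control, so the clause is not triggered.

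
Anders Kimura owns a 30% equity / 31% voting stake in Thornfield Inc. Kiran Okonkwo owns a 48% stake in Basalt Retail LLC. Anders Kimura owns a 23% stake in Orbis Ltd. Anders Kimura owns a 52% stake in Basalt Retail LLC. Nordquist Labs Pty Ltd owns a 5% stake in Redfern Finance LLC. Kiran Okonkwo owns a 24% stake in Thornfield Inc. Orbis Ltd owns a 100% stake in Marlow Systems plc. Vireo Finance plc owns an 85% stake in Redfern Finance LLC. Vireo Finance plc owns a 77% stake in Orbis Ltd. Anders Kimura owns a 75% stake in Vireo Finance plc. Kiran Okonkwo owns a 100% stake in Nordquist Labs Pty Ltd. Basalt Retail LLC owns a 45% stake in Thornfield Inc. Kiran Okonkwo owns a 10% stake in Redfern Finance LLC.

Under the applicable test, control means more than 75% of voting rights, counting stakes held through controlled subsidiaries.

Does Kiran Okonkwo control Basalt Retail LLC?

Kiran holds 100% of Nordquist, so Kiran controls Nordquist.
In Basalt, Kiran's side holds only 48%, not > 75%.
So Kiran does not control Basalt.

No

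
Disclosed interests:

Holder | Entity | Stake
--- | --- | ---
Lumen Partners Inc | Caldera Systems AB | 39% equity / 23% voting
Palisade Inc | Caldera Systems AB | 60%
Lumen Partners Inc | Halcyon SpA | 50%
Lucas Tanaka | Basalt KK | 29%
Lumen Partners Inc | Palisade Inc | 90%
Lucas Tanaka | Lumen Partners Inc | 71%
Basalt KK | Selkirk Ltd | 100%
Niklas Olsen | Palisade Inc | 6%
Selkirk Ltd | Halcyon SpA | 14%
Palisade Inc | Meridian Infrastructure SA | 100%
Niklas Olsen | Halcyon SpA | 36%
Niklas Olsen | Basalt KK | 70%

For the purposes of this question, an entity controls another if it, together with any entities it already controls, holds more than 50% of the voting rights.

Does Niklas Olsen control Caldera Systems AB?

Niklas holds 70% of Basalt, so Niklas controls Basalt.
Basalt holds 100% of Selkirk, so Niklas controls Selkirk.
Neither Niklas nor any entity Niklas controls holds any voting interest in Caldera.
So Niklas does not control Caldera.

No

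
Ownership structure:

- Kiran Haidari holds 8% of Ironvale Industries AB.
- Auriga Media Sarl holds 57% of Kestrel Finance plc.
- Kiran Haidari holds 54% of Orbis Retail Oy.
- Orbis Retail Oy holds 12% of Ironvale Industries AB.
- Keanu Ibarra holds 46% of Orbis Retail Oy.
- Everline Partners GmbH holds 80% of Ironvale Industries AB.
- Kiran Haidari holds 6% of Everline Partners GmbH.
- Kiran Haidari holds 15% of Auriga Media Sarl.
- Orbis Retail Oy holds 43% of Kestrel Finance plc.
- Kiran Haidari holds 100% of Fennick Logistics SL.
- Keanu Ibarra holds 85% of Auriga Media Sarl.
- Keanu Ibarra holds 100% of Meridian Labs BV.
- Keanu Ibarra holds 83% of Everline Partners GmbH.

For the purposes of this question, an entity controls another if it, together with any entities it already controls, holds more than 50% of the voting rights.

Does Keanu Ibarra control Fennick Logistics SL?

No

Keanu holds 83% of Everline, so Keanu controls Everline.
Keanu holds 85% of Auriga, so Keanu controls Auriga.
Everline holds 80% of Ironvale, so Keanu controls Ironvale.
Keanu holds 100% of Meridian, so Keanu controls Meridian.
Auriga holds 57% of Kestrel, so Keanu controls Kestrel.
Neither Keanu nor any entity Keanu controls holds any voting interest in Fennick.
So Keanu does not control Fennick.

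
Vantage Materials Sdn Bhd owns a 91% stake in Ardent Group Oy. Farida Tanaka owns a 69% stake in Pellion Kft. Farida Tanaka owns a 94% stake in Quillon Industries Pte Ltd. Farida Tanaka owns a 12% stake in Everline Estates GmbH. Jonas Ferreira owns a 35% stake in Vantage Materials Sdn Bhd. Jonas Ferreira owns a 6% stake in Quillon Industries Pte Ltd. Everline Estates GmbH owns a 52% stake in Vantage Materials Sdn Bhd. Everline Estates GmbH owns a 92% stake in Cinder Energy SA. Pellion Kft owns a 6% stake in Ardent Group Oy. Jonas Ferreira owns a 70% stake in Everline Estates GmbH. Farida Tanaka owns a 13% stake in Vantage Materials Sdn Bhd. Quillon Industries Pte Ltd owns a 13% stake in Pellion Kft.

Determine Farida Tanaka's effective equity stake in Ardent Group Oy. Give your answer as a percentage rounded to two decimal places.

22.38%

Farida reaches Ardent along 4 paths.
Via Everline → Vantage: 12% × 52% × 91% = 5.6784%.
Via Vantage: 13% × 91% = 11.83%.
Via Pellion: 69% × 6% = 4.14%.
Via Quillon → Pellion: 94% × 13% × 6% = 0.7332%.
Total: 5.6784% + 11.83% + 4.14% + 0.7332% = 22.3816%.
Rounded: 22.38%.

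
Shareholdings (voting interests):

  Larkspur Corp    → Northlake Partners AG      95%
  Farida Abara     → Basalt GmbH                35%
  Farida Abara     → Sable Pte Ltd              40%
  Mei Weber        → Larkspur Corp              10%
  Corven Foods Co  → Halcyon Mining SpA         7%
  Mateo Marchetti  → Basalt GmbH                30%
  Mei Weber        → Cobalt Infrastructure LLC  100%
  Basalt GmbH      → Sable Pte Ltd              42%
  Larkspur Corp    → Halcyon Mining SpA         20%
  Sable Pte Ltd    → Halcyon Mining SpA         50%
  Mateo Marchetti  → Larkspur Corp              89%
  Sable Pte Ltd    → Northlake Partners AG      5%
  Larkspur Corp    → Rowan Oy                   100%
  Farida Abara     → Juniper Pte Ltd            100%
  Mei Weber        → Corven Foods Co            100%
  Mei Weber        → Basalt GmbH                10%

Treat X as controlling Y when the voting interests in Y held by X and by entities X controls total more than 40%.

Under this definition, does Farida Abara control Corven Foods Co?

Farida holds 100% of Juniper, so Farida controls Juniper.
Neither Farida nor any entity Farida controls holds any voting interest in Corven.
So Farida does not control Corven.

No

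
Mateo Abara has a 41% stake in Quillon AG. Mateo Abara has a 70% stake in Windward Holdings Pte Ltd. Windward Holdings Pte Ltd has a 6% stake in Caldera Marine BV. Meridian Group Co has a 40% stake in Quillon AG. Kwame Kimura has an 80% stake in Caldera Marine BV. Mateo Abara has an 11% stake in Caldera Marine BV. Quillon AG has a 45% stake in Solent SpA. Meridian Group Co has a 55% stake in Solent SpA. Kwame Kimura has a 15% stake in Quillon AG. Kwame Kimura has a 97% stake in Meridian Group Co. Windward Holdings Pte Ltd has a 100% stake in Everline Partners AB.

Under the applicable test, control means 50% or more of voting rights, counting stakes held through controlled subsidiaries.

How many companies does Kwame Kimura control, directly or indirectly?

Kwame holds 80% of Caldera, so Kwame controls Caldera.
Kwame holds 97% of Meridian, so Kwame controls Meridian.
Meridian and Kwame together hold 40% + 15% = 55% of Quillon, so Kwame controls Quillon.
Meridian and Quillon together hold 55% + 45% = 100% of Solent, so Kwame controls Solent.
No other company's threshold is met.
Kwame controls 4 companies.

4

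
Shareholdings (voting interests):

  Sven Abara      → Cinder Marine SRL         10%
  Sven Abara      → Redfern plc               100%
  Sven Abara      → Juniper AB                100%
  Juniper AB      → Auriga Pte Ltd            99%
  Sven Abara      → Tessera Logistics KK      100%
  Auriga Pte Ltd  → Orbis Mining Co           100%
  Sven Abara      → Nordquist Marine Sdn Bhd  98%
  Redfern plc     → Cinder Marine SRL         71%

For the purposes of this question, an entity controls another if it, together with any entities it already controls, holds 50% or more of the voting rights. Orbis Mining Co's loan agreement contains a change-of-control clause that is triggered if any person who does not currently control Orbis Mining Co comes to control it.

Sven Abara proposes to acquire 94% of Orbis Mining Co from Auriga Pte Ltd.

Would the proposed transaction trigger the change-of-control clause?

No

The purchase adds only to Sven's holdings (Auriga's stake shrinks), so Sven is the only person who could newly come to control Orbis.
Sven holds 100% of Juniper, so Sven controls Juniper.
Juniper holds 99% of Auriga, so Sven controls Auriga.
Auriga holds 100% of Orbis, so Sven controls Orbis.
So Sven already controls Orbis before the transaction.
After the purchase, Sven holds 94% of Orbis directly, and Auriga's stake falls to 6%.
Sven controlled Orbis already, so this is not a new person acquiring control; every other person's position is unchanged or reduced.
No new person acquires control, so the clause is not triggered.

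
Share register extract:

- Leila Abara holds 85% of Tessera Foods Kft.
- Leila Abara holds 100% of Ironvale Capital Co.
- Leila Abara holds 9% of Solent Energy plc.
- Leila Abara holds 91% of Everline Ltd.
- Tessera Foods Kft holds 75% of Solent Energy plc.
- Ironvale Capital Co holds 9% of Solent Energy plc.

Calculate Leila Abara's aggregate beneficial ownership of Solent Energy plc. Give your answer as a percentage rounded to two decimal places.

81.75%

Leila reaches Solent along 3 paths.
Direct stake: 9% = 9%.
Via Tessera: 85% × 75% = 63.75%.
Via Ironvale: 100% × 9% = 9%.
Total: 9% + 63.75% + 9% = 81.75%.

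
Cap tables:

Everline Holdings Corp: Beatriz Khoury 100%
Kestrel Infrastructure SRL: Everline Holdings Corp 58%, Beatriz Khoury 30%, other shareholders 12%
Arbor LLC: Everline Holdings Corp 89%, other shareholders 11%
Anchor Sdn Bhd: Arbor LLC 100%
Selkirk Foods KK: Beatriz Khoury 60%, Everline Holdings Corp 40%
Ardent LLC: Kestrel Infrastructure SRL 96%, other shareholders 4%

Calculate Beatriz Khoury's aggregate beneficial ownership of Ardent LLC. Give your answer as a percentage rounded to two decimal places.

Beatriz reaches Ardent along 2 paths.
Via Everline → Kestrel: 100% × 58% × 96% = 55.68%.
Via Kestrel: 30% × 96% = 28.8%.
Total: 55.68% + 28.8% = 84.48%.

84.48%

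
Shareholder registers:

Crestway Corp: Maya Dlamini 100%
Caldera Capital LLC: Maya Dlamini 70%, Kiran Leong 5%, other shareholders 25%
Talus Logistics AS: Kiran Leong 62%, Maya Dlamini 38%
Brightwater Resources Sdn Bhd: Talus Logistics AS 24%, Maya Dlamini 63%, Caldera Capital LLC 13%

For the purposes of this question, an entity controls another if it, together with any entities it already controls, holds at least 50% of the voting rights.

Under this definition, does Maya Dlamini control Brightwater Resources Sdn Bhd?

Yes

Maya holds 70% of Caldera, so Maya controls Caldera.
Maya and Caldera together hold 63% + 13% = 76% of Brightwater, so Maya controls Brightwater.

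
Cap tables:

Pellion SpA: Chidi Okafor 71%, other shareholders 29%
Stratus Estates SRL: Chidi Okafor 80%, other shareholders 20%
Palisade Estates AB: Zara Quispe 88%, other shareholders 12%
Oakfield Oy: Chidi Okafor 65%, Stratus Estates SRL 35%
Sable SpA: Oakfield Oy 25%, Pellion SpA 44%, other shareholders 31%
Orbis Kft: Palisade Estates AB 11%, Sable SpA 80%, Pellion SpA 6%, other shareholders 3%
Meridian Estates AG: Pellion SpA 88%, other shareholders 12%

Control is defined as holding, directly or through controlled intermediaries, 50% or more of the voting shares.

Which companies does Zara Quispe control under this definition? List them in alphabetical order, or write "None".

Palisade Estates AB

Zara holds 88% of Palisade, so Zara controls Palisade.
No other company's threshold is met.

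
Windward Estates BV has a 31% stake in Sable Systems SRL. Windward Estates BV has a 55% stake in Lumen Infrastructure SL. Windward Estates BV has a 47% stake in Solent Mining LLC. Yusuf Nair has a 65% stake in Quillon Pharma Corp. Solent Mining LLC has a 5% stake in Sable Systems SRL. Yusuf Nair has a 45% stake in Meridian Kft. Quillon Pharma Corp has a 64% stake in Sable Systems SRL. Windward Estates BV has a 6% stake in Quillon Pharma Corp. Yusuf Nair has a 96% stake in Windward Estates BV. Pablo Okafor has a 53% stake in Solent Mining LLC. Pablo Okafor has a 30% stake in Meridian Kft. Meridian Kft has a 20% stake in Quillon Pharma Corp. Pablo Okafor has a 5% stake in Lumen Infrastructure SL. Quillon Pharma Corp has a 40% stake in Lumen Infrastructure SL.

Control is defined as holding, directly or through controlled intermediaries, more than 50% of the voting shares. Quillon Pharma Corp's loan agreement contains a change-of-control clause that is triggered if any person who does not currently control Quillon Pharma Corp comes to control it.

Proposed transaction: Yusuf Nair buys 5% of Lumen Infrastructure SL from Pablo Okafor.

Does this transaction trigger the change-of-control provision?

The purchase adds only to Yusuf's holdings (Pablo's stake shrinks), so Yusuf is the only person who could newly come to control Quillon.
Yusuf holds 96% of Windward, so Yusuf controls Windward.
Yusuf and Windward together hold 65% + 6% = 71% of Quillon, so Yusuf controls Quillon.
So Yusuf already controls Quillon before the transaction.
After the purchase, Yusuf holds 5% of Lumen directly, and Pablo's stake falls to 0%.
Yusuf controlled Quillon already, so this is not a new person acquiring control; every other person's position is unchanged or reduced.
No new person acquires control, so the clause is not triggered.

No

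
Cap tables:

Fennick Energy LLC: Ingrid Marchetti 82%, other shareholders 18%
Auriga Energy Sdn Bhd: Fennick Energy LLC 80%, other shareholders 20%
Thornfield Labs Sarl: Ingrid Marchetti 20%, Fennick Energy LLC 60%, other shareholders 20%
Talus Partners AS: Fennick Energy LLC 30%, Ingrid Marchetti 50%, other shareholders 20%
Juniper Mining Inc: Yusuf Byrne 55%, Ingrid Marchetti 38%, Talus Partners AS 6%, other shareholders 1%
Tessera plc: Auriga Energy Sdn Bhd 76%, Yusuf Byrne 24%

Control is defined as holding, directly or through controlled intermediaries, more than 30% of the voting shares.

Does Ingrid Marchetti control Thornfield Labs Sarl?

Yes

Ingrid holds 82% of Fennick, so Ingrid controls Fennick.
Ingrid and Fennick together hold 20% + 60% = 80% of Thornfield, so Ingrid controls Thornfield.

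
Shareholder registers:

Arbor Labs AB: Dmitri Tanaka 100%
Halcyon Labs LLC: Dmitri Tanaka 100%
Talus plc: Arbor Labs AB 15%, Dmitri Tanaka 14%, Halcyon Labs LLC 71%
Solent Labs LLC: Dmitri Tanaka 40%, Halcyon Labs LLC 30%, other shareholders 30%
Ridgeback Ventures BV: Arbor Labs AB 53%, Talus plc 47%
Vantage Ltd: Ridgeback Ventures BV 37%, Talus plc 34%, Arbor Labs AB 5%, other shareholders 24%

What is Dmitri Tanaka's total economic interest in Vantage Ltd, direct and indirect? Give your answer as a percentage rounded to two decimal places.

Dmitri reaches Vantage along 8 paths.
Via Arbor → Ridgeback: 100% × 53% × 37% = 19.61%.
Via Arbor → Talus → Ridgeback: 100% × 15% × 47% × 37% = 2.6085%.
Via Talus → Ridgeback: 14% × 47% × 37% = 2.4346%.
Via Halcyon → Talus → Ridgeback: 100% × 71% × 47% × 37% = 12.3469%.
Via Arbor → Talus: 100% × 15% × 34% = 5.1%.
Via Talus: 14% × 34% = 4.76%.
Via Halcyon → Talus: 100% × 71% × 34% = 24.14%.
Via Arbor: 100% × 5% = 5%.
Total: 19.61% + 2.6085% + 2.4346% + 12.3469% + 5.1% + 4.76% + 24.14% + 5% = 76%.
Rounded: 76.00%.

76.00%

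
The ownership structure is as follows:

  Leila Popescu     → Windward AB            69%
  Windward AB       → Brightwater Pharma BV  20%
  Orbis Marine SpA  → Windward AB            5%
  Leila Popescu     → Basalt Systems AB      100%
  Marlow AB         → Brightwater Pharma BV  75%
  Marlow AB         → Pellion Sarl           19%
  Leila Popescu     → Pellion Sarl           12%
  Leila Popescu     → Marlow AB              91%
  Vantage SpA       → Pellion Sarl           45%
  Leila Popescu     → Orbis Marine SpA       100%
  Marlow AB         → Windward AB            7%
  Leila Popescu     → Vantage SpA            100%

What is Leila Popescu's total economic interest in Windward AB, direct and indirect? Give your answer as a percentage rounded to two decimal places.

Leila reaches Windward along 3 paths.
Via Orbis: 100% × 5% = 5%.
Direct stake: 69% = 69%.
Via Marlow: 91% × 7% = 6.37%.
Total: 5% + 69% + 6.37% = 80.37%.

80.37%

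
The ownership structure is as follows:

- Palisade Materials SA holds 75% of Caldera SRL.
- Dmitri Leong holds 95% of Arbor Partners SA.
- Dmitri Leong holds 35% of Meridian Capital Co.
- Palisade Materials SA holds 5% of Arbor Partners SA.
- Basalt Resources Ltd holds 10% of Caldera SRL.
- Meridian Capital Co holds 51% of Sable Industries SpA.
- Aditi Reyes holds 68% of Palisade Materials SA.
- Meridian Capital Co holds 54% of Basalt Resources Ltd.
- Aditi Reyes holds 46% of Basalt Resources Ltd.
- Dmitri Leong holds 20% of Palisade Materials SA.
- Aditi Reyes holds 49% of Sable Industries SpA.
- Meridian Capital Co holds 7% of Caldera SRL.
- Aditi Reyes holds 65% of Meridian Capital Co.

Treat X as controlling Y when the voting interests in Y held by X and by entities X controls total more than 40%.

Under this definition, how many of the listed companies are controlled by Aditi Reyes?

5

Aditi holds 68% of Palisade, so Aditi controls Palisade.
Aditi holds 65% of Meridian, so Aditi controls Meridian.
Aditi and Meridian together hold 49% + 51% = 100% of Sable, so Aditi controls Sable.
Meridian and Aditi together hold 54% + 46% = 100% of Basalt, so Aditi controls Basalt.
Basalt and Meridian and Palisade together hold 10% + 7% + 75% = 92% of Caldera, so Aditi controls Caldera.
No other company's threshold is met.
Aditi controls 5 companies.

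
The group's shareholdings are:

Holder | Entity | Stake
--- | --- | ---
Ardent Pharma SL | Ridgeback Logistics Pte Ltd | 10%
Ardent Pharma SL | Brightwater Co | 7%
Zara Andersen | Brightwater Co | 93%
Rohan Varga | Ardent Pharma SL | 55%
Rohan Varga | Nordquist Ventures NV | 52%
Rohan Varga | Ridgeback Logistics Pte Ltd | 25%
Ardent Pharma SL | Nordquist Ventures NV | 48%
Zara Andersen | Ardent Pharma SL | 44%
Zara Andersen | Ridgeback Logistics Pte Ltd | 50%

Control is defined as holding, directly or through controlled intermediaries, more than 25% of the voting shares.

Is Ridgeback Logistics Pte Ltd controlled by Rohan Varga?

Rohan holds 55% of Ardent, so Rohan controls Ardent.
Ardent and Rohan together hold 10% + 25% = 35% of Ridgeback, so Rohan controls Ridgeback.

Yes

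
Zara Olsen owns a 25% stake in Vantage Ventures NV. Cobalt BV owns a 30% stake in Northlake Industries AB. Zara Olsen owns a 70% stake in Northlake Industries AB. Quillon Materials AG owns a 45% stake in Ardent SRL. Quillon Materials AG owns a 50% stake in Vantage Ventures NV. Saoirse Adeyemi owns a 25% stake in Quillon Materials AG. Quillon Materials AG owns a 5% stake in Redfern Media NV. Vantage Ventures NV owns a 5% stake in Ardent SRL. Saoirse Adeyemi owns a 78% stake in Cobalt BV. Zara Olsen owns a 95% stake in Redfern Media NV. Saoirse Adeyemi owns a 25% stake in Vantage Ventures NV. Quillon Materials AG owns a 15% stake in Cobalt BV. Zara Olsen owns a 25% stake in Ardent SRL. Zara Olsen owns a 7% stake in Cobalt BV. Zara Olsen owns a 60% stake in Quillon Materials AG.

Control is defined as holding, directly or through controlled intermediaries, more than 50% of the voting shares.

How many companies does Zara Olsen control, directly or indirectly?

Zara holds 60% of Quillon, so Zara controls Quillon.
Quillon and Zara together hold 5% + 95% = 100% of Redfern, so Zara controls Redfern.
Zara holds 70% of Northlake, so Zara controls Northlake.
Zara and Quillon together hold 25% + 50% = 75% of Vantage, so Zara controls Vantage.
Zara and Vantage and Quillon together hold 25% + 5% + 45% = 75% of Ardent, so Zara controls Ardent.
No other company's threshold is met.
Zara controls 5 companies.

5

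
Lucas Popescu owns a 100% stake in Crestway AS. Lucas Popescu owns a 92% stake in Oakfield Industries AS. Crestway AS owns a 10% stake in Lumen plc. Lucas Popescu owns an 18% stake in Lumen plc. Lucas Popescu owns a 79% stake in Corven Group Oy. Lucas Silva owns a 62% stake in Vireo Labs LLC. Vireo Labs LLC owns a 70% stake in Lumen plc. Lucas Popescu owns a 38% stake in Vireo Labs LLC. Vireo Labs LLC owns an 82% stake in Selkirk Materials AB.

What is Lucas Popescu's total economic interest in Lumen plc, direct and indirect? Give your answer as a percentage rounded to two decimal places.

Lucas Popescu reaches Lumen along 3 paths.
Via Crestway: 100% × 10% = 10%.
Via Vireo: 38% × 70% = 26.6%.
Direct stake: 18% = 18%.
Total: 10% + 26.6% + 18% = 54.6%.
Rounded: 54.60%.

54.60%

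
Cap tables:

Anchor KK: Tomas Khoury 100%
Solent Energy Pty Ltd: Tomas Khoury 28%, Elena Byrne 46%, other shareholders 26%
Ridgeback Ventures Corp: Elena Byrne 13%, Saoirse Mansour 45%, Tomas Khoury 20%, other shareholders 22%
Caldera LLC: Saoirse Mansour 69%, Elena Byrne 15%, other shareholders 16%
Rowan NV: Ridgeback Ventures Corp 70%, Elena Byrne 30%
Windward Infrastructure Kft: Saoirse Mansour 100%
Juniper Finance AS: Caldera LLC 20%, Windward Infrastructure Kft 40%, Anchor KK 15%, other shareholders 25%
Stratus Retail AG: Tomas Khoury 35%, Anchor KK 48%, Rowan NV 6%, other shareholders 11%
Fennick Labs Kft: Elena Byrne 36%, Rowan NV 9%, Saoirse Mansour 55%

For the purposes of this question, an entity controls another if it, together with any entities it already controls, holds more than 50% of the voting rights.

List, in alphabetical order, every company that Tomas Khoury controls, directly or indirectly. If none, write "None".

Anchor KK, Stratus Retail AG

Tomas holds 100% of Anchor, so Tomas controls Anchor.
Tomas and Anchor together hold 35% + 48% = 83% of Stratus, so Tomas controls Stratus.
No other company's threshold is met.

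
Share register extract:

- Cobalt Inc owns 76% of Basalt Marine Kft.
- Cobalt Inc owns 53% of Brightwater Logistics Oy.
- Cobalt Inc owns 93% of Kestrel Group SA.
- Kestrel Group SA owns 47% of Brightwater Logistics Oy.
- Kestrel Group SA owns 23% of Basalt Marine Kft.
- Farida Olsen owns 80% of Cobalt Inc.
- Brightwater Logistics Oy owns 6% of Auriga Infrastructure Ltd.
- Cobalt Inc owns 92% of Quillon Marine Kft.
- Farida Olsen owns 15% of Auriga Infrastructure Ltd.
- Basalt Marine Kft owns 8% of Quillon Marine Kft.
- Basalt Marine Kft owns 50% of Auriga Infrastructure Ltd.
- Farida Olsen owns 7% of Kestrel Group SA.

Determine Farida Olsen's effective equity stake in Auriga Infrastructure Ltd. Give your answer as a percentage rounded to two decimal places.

Farida reaches Auriga along 7 paths.
Direct stake: 15% = 15%.
Via Cobalt → Brightwater: 80% × 53% × 6% = 2.544%.
Via Kestrel → Brightwater: 7% × 47% × 6% = 0.1974%.
Via Cobalt → Kestrel → Brightwater: 80% × 93% × 47% × 6% = 2.09808%.
Via Cobalt → Basalt: 80% × 76% × 50% = 30.4%.
Via Kestrel → Basalt: 7% × 23% × 50% = 0.805%.
Via Cobalt → Kestrel → Basalt: 80% × 93% × 23% × 50% = 8.556%.
Total: 15% + 2.544% + 0.1974% + 2.09808% + 30.4% + 0.805% + 8.556% = 59.60048%.
Rounded: 59.60%.

59.60%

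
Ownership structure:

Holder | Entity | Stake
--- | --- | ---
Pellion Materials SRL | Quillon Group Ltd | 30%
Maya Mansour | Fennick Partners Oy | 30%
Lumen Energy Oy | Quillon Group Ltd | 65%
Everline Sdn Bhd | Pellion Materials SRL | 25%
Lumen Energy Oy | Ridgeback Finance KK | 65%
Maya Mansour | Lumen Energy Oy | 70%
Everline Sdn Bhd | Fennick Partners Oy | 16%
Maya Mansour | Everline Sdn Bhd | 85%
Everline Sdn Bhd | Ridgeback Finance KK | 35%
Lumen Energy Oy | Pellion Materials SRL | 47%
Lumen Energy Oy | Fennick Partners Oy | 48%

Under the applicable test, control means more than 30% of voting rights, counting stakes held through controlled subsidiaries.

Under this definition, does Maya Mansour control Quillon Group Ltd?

Maya holds 85% of Everline, so Maya controls Everline.
Maya holds 70% of Lumen, so Maya controls Lumen.
Lumen and Everline together hold 47% + 25% = 72% of Pellion, so Maya controls Pellion.
Lumen and Pellion together hold 65% + 30% = 95% of Quillon, so Maya controls Quillon.

Yes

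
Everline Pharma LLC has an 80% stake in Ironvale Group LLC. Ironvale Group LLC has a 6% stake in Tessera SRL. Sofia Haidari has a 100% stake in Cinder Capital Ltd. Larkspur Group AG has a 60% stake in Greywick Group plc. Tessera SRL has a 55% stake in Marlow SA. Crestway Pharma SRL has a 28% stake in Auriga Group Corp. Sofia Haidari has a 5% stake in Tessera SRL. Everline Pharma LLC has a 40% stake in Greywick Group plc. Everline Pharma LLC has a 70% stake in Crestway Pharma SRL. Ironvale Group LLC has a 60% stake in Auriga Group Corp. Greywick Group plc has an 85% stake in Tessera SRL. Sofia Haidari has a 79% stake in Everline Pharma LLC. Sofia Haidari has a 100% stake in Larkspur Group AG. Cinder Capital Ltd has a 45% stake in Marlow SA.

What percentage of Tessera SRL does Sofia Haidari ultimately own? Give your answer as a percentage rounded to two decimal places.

86.65%

Sofia reaches Tessera along 4 paths.
Via Everline → Greywick: 79% × 40% × 85% = 26.86%.
Via Larkspur → Greywick: 100% × 60% × 85% = 51%.
Direct stake: 5% = 5%.
Via Everline → Ironvale: 79% × 80% × 6% = 3.792%.
Total: 26.86% + 51% + 5% + 3.792% = 86.652%.
Rounded: 86.65%.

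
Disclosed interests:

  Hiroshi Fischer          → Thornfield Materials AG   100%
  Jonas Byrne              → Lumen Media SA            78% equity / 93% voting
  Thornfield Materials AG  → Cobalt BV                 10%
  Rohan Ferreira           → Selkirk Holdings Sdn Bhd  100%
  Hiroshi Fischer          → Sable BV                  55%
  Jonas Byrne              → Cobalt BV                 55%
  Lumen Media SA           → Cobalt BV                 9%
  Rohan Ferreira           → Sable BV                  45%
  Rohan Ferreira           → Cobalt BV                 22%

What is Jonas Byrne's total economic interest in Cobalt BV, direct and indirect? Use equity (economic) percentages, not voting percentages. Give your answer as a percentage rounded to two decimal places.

62.02%

Jonas reaches Cobalt along 2 paths.
Direct stake: 55% = 55%.
Via Lumen: 78% × 9% = 7.02%.
Total: 55% + 7.02% = 62.02%.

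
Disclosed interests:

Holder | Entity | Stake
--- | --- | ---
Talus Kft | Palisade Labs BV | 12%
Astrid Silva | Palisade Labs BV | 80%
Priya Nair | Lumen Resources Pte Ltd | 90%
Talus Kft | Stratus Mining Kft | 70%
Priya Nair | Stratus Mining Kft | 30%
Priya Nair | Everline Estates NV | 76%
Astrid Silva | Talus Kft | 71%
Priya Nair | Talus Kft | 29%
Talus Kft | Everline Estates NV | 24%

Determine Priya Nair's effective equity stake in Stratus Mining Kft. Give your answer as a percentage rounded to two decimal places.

50.30%

Priya reaches Stratus along 2 paths.
Via Talus: 29% × 70% = 20.3%.
Direct stake: 30% = 30%.
Total: 20.3% + 30% = 50.3%.
Rounded: 50.30%.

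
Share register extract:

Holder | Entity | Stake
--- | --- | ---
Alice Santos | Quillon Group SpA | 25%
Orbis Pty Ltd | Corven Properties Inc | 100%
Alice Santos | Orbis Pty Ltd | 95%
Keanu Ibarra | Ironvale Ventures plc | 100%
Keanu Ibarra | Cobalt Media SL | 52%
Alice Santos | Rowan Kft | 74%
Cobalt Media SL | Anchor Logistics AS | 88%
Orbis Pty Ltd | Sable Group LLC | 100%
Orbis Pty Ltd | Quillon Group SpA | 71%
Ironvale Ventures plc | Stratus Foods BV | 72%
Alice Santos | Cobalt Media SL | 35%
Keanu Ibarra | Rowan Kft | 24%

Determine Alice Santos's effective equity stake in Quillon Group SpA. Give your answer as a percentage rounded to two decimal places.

92.45%

Alice reaches Quillon along 2 paths.
Via Orbis: 95% × 71% = 67.45%.
Direct stake: 25% = 25%.
Total: 67.45% + 25% = 92.45%.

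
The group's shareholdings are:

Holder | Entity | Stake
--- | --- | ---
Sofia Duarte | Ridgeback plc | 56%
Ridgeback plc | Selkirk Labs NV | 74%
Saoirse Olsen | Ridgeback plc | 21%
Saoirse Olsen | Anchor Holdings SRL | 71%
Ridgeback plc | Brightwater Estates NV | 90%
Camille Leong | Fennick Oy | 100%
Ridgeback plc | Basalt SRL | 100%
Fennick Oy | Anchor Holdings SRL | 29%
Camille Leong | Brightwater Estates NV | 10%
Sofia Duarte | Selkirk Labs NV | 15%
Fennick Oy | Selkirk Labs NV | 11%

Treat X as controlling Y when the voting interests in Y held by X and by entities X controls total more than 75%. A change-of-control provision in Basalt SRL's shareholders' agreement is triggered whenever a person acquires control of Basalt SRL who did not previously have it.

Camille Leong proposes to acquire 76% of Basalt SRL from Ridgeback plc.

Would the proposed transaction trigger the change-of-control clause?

The purchase adds only to Camille's holdings (Ridgeback's stake shrinks), so Camille is the only person who could newly come to control Basalt.
Camille holds 100% of Fennick, so Camille controls Fennick.
Neither Camille nor any entity Camille controls holds any voting interest in Basalt.
So before the transaction, Camille does not control Basalt.
After the purchase, Camille holds 76% of Basalt directly, and Ridgeback's stake falls to 24%.
Camille holds 76% of Basalt, so Camille controls Basalt.
Camille did not control Basalt before and does after, so the clause is triggered.

Yes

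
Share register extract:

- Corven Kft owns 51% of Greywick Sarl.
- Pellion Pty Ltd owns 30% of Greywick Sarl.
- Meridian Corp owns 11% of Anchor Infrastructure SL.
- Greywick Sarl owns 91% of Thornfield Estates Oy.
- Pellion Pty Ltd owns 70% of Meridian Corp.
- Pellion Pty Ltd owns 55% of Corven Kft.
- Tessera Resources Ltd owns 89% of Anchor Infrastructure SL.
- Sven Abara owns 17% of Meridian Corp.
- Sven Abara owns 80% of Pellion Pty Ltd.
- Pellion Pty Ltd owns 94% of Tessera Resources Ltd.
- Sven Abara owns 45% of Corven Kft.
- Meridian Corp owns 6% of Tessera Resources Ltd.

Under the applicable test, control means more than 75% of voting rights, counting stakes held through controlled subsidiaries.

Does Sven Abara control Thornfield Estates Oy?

Sven holds 80% of Pellion, so Sven controls Pellion.
Sven and Pellion together hold 45% + 55% = 100% of Corven, so Sven controls Corven.
Corven and Pellion together hold 51% + 30% = 81% of Greywick, so Sven controls Greywick.
Greywick holds 91% of Thornfield, so Sven controls Thornfield.

Yes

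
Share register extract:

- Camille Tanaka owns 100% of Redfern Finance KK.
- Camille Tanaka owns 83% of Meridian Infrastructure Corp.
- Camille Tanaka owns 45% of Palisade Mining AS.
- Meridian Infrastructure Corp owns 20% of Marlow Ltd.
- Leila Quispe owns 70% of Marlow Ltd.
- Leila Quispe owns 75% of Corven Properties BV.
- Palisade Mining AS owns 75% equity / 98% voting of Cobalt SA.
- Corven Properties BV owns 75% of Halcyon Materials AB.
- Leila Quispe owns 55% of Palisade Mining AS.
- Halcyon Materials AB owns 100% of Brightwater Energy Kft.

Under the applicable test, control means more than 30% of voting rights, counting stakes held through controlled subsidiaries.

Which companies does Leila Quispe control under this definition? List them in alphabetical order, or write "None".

Brightwater Energy Kft, Cobalt SA, Corven Properties BV, Halcyon Materials AB, Marlow Ltd, Palisade Mining AS

Leila holds 55% of Palisade, so Leila controls Palisade.
Leila holds 75% of Corven, so Leila controls Corven.
Corven holds 75% of Halcyon, so Leila controls Halcyon.
Palisade holds 98% of Cobalt, so Leila controls Cobalt.
Halcyon holds 100% of Brightwater, so Leila controls Brightwater.
Leila holds 70% of Marlow, so Leila controls Marlow.
No other company's threshold is met.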